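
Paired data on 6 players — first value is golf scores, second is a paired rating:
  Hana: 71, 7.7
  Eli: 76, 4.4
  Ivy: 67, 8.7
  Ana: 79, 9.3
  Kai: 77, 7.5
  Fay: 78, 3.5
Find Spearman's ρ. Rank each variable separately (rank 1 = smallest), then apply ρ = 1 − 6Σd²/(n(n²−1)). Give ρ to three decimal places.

Ranks of variable 1: 2, 3, 1, 6, 4, 5
Ranks of variable 2: 4, 2, 5, 6, 3, 1
d = r₁ − r₂: -2, 1, -4, 0, 1, 4
d²: 4, 1, 16, 0, 1, 16; Σd² = 38
ρ = 1 − 6·38/(6·35) = 1 − 228/210 = -0.086

-0.086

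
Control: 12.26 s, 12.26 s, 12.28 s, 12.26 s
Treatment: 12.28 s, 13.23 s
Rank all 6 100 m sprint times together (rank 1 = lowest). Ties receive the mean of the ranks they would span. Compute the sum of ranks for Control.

Sorted (ascending): 12.26, 12.26, 12.26, 12.28, 12.28, 13.23
The 3 values of 12.26 occupy positions 1–3 → average rank 2.
The 2 values of 12.28 occupy positions 4–5 → average rank (4+5)/2 = 4.5.
Control values → pooled ranks: 12.26→2, 12.26→2, 12.28→4.5, 12.26→2
Rank sum = 2 + 2 + 4.5 + 2 = 10.5

10.5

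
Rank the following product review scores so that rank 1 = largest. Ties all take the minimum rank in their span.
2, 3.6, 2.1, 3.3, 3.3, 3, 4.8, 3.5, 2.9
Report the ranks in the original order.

9, 2, 8, 4, 4, 6, 1, 3, 7

Sorted (descending): 4.8, 3.6, 3.5, 3.3, 3.3, 3, 2.9, 2.1, 2
The 2 values of 3.3 occupy positions 4–5 → each gets rank 4.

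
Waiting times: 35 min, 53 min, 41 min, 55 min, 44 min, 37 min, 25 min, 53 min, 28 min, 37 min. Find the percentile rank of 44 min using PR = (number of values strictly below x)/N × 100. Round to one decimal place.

60.0

N = 10.
Strictly below 44: 6. Equal to 44: 1.
PR = 6/10 × 100 = 60.0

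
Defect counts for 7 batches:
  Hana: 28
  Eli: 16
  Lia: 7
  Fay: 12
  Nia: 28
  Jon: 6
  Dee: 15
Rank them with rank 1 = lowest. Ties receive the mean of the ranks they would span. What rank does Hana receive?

6.5

Sorted (ascending): 6, 7, 12, 15, 16, 28, 28
The 2 values of 28 occupy positions 6–7 → average rank (6+7)/2 = 6.5.
Hana has value 28 → rank 6.5.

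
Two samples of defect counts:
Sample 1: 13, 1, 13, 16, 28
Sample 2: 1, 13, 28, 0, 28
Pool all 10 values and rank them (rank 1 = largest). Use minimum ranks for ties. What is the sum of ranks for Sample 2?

25

Sorted (descending): 28, 28, 28, 16, 13, 13, 13, 1, 1, 0
The 3 values of 28 occupy positions 1–3 → each gets rank 1.
The 3 values of 13 occupy positions 5–7 → each gets rank 5.
The 2 values of 1 occupy positions 8–9 → each gets rank 8.
Sample 2 values → pooled ranks: 1→8, 13→5, 28→1, 0→10, 28→1
Rank sum = 8 + 5 + 1 + 10 + 1 = 25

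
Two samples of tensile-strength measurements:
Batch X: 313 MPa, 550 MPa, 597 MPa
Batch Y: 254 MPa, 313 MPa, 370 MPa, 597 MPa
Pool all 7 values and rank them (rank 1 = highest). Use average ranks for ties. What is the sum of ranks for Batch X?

10

Sorted (descending): 597, 597, 550, 370, 313, 313, 254
The 2 values of 597 occupy positions 1–2 → average rank (1+2)/2 = 1.5.
The 2 values of 313 occupy positions 5–6 → average rank (5+6)/2 = 5.5.
Batch X values → pooled ranks: 313→5.5, 550→3, 597→1.5
Rank sum = 5.5 + 3 + 1.5 = 10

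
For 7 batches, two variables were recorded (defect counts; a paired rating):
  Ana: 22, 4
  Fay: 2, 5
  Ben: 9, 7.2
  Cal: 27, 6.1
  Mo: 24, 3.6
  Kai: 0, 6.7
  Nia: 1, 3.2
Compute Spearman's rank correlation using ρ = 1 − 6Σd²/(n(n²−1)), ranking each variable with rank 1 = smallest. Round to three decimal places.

Ranks of variable 1: 5, 3, 4, 7, 6, 1, 2
Ranks of variable 2: 3, 4, 7, 5, 2, 6, 1
d = r₁ − r₂: 2, -1, -3, 2, 4, -5, 1
d²: 4, 1, 9, 4, 16, 25, 1; Σd² = 60
ρ = 1 − 6·60/(7·48) = 1 − 360/336 = -0.071

-0.071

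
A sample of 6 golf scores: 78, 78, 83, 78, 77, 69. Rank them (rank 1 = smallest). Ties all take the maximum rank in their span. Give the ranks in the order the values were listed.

5, 5, 6, 5, 2, 1

Sorted (ascending): 69, 77, 78, 78, 78, 83
The 3 values of 78 occupy positions 3–5 → each gets rank 5.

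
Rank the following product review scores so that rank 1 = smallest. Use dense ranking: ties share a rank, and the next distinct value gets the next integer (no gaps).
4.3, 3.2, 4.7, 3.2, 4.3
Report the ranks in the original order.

Sorted (ascending): 3.2, 3.2, 4.3, 4.3, 4.7
The 2 values of 3.2 share dense rank 1.
The 2 values of 4.3 share dense rank 2.
Remaining distinct values take the next consecutive integers.

2, 1, 3, 1, 2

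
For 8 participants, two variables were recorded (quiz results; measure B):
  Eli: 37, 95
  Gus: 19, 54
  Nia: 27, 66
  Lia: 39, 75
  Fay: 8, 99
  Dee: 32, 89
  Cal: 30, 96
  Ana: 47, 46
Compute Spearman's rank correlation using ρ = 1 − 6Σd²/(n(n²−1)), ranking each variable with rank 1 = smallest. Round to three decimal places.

-0.381

Ranks of variable 1: 6, 2, 3, 7, 1, 5, 4, 8
Ranks of variable 2: 6, 2, 3, 4, 8, 5, 7, 1
d = r₁ − r₂: 0, 0, 0, 3, -7, 0, -3, 7
d²: 0, 0, 0, 9, 49, 0, 9, 49; Σd² = 116
ρ = 1 − 6·116/(8·63) = 1 − 696/504 = -0.381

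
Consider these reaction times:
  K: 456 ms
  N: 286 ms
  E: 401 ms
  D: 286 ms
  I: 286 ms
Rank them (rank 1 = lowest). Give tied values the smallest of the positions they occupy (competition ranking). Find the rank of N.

1

Sorted (ascending): 286, 286, 286, 401, 456
The 3 values of 286 occupy positions 1–3 → each gets rank 1.
N has value 286 ms → rank 1.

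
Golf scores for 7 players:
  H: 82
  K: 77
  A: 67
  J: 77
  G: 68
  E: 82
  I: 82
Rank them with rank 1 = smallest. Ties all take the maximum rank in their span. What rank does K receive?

Sorted (ascending): 67, 68, 77, 77, 82, 82, 82
The 2 values of 77 occupy positions 3–4 → each gets rank 4.
The 3 values of 82 occupy positions 5–7 → each gets rank 7.
K has value 77 → rank 4.

4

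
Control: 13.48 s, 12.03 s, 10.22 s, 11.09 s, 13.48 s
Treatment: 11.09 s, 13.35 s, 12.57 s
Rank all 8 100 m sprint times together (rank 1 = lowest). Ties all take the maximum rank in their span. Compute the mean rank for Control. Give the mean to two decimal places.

Sorted (ascending): 10.22, 11.09, 11.09, 12.03, 12.57, 13.35, 13.48, 13.48
The 2 values of 11.09 occupy positions 2–3 → each gets rank 3.
The 2 values of 13.48 occupy positions 7–8 → each gets rank 8.
Control values → pooled ranks: 13.48→8, 12.03→4, 10.22→1, 11.09→3, 13.48→8
Mean rank = (8 + 4 + 1 + 3 + 8) / 5 = 4.80

4.80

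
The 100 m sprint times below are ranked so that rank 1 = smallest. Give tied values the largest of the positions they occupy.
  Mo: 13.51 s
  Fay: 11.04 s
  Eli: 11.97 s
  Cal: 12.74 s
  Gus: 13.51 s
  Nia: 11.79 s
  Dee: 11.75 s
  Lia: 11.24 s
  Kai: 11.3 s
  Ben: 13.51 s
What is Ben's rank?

10

Sorted (ascending): 11.04, 11.24, 11.3, 11.75, 11.79, 11.97, 12.74, 13.51, 13.51, 13.51
The 3 values of 13.51 occupy positions 8–10 → each gets rank 10.
Ben has value 13.51 s → rank 10.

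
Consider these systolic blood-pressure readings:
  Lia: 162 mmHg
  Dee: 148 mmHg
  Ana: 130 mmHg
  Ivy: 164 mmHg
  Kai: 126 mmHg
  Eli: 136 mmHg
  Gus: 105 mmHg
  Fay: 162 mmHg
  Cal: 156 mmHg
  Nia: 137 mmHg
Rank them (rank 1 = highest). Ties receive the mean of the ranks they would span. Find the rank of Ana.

8

Sorted (descending): 164, 162, 162, 156, 148, 137, 136, 130, 126, 105
The 2 values of 162 occupy positions 2–3 → average rank (2+3)/2 = 2.5.
Ana has value 130 mmHg → rank 8.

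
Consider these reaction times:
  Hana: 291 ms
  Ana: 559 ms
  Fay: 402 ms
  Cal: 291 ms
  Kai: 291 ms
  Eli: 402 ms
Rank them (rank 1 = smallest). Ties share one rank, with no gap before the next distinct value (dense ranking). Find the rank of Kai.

1

Sorted (ascending): 291, 291, 291, 402, 402, 559
The 3 values of 291 share dense rank 1.
The 2 values of 402 share dense rank 2.
Remaining distinct values take the next consecutive integers.
Kai has value 291 ms → rank 1.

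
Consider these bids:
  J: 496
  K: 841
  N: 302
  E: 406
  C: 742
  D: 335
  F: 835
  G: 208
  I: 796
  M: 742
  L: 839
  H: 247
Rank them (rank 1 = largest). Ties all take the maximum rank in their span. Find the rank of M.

6

Sorted (descending): 841, 839, 835, 796, 742, 742, 496, 406, 335, 302, 247, 208
The 2 values of 742 occupy positions 5–6 → each gets rank 6.
M has value 742 → rank 6.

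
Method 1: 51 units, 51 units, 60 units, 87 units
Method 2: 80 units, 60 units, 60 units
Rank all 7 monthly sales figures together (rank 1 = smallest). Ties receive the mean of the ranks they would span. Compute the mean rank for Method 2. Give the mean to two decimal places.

4.67

Sorted (ascending): 51, 51, 60, 60, 60, 80, 87
The 2 values of 51 occupy positions 1–2 → average rank (1+2)/2 = 1.5.
The 3 values of 60 occupy positions 3–5 → average rank 4.
Method 2 values → pooled ranks: 80→6, 60→4, 60→4
Mean rank = (6 + 4 + 4) / 3 = 4.67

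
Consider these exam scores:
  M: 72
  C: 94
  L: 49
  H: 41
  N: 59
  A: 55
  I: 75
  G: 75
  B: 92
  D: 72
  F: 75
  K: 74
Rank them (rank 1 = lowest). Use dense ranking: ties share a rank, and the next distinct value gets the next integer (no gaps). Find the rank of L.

2

Sorted (ascending): 41, 49, 55, 59, 72, 72, 74, 75, 75, 75, 92, 94
The 2 values of 72 share dense rank 5.
The 3 values of 75 share dense rank 7.
Remaining distinct values take the next consecutive integers.
L has value 49 → rank 2.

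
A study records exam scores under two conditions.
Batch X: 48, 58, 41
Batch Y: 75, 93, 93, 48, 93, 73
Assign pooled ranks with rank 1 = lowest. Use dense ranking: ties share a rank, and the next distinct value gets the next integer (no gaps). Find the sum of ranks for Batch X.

Sorted (ascending): 41, 48, 48, 58, 73, 75, 93, 93, 93
The 2 values of 48 share dense rank 2.
The 3 values of 93 share dense rank 6.
Remaining distinct values take the next consecutive integers.
Batch X values → pooled ranks: 48→2, 58→3, 41→1
Rank sum = 2 + 3 + 1 = 6

6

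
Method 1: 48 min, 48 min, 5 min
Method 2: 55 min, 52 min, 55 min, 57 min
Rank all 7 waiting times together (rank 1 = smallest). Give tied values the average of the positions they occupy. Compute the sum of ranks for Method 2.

22

Sorted (ascending): 5, 48, 48, 52, 55, 55, 57
The 2 values of 48 occupy positions 2–3 → average rank (2+3)/2 = 2.5.
The 2 values of 55 occupy positions 5–6 → average rank (5+6)/2 = 5.5.
Method 2 values → pooled ranks: 55→5.5, 52→4, 55→5.5, 57→7
Rank sum = 5.5 + 4 + 5.5 + 7 = 22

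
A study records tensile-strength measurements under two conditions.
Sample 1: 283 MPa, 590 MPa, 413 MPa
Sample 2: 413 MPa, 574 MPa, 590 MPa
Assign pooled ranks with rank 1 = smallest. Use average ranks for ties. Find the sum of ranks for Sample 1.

9

Sorted (ascending): 283, 413, 413, 574, 590, 590
The 2 values of 413 occupy positions 2–3 → average rank (2+3)/2 = 2.5.
The 2 values of 590 occupy positions 5–6 → average rank (5+6)/2 = 5.5.
Sample 1 values → pooled ranks: 283→1, 590→5.5, 413→2.5
Rank sum = 1 + 5.5 + 2.5 = 9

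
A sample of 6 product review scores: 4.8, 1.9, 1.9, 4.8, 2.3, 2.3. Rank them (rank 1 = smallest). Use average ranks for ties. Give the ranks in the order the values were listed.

Sorted (ascending): 1.9, 1.9, 2.3, 2.3, 4.8, 4.8
The 2 values of 1.9 occupy positions 1–2 → average rank (1+2)/2 = 1.5.
The 2 values of 2.3 occupy positions 3–4 → average rank (3+4)/2 = 3.5.
The 2 values of 4.8 occupy positions 5–6 → average rank (5+6)/2 = 5.5.

5.5, 1.5, 1.5, 5.5, 3.5, 3.5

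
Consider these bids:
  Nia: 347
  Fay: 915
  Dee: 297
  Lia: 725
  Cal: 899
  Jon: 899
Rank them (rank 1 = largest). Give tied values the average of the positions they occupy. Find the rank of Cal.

Sorted (descending): 915, 899, 899, 725, 347, 297
The 2 values of 899 occupy positions 2–3 → average rank (2+3)/2 = 2.5.
Cal has value 899 → rank 2.5.

2.5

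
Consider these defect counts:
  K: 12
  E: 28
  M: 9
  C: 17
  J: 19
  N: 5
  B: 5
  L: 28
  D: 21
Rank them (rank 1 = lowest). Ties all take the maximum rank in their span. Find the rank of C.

5

Sorted (ascending): 5, 5, 9, 12, 17, 19, 21, 28, 28
The 2 values of 5 occupy positions 1–2 → each gets rank 2.
The 2 values of 28 occupy positions 8–9 → each gets rank 9.
C has value 17 → rank 5.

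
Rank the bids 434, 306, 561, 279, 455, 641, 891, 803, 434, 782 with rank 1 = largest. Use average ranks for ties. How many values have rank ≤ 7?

Sorted (descending): 891, 803, 782, 641, 561, 455, 434, 434, 306, 279
The 2 values of 434 occupy positions 7–8 → average rank (7+8)/2 = 7.5.
Ranks ≤ 7: {1, 2, 3, 4, 5, 6} → 6 values.

6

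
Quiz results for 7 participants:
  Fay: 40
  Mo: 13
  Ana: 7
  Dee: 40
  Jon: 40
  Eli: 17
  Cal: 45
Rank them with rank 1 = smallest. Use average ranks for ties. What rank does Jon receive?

Sorted (ascending): 7, 13, 17, 40, 40, 40, 45
The 3 values of 40 occupy positions 4–6 → average rank 5.
Jon has value 40 → rank 5.

5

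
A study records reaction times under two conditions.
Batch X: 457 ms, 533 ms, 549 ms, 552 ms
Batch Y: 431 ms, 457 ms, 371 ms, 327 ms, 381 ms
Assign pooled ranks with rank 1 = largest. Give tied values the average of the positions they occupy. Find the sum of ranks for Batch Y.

Sorted (descending): 552, 549, 533, 457, 457, 431, 381, 371, 327
The 2 values of 457 occupy positions 4–5 → average rank (4+5)/2 = 4.5.
Batch Y values → pooled ranks: 431→6, 457→4.5, 371→8, 327→9, 381→7
Rank sum = 6 + 4.5 + 8 + 9 + 7 = 34.5

34.5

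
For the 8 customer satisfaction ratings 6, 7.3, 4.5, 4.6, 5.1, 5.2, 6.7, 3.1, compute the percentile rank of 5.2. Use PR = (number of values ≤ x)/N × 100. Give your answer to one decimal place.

62.5

N = 8.
Strictly below 5.2: 4. Equal to 5.2: 1.
PR = 5/8 × 100 = 62.5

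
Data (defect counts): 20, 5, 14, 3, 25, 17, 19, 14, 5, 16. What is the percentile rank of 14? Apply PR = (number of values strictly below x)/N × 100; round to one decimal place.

N = 10.
Strictly below 14: 3. Equal to 14: 2.
PR = 3/10 × 100 = 30.0

30.0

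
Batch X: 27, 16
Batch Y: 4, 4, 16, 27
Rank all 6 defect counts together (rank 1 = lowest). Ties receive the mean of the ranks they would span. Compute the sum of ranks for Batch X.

Sorted (ascending): 4, 4, 16, 16, 27, 27
The 2 values of 4 occupy positions 1–2 → average rank (1+2)/2 = 1.5.
The 2 values of 16 occupy positions 3–4 → average rank (3+4)/2 = 3.5.
The 2 values of 27 occupy positions 5–6 → average rank (5+6)/2 = 5.5.
Batch X values → pooled ranks: 27→5.5, 16→3.5
Rank sum = 5.5 + 3.5 = 9

9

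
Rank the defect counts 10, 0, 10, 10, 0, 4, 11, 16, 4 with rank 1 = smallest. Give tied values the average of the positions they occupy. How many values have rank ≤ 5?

Sorted (ascending): 0, 0, 4, 4, 10, 10, 10, 11, 16
The 2 values of 0 occupy positions 1–2 → average rank (1+2)/2 = 1.5.
The 2 values of 4 occupy positions 3–4 → average rank (3+4)/2 = 3.5.
The 3 values of 10 occupy positions 5–7 → average rank 6.
Ranks ≤ 5: {1.5, 1.5, 3.5, 3.5} → 4 values.

4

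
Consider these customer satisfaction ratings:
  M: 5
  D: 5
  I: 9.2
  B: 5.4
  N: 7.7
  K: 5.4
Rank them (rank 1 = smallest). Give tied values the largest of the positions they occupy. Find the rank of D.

Sorted (ascending): 5, 5, 5.4, 5.4, 7.7, 9.2
The 2 values of 5 occupy positions 1–2 → each gets rank 2.
The 2 values of 5.4 occupy positions 3–4 → each gets rank 4.
D has value 5 → rank 2.

2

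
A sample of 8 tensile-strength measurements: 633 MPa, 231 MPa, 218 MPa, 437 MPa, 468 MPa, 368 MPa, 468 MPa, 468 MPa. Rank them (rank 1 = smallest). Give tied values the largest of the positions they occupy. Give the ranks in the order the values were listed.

8, 2, 1, 4, 7, 3, 7, 7

Sorted (ascending): 218, 231, 368, 437, 468, 468, 468, 633
The 3 values of 468 occupy positions 5–7 → each gets rank 7.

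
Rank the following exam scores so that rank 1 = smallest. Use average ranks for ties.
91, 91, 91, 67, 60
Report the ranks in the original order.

Sorted (ascending): 60, 67, 91, 91, 91
The 3 values of 91 occupy positions 3–5 → average rank 4.

4, 4, 4, 2, 1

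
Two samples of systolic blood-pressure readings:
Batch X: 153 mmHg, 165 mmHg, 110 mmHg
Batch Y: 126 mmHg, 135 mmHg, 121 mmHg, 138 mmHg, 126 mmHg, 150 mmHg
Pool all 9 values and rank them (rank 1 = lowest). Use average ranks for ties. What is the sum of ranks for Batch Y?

27

Sorted (ascending): 110, 121, 126, 126, 135, 138, 150, 153, 165
The 2 values of 126 occupy positions 3–4 → average rank (3+4)/2 = 3.5.
Batch Y values → pooled ranks: 126→3.5, 135→5, 121→2, 138→6, 126→3.5, 150→7
Rank sum = 3.5 + 5 + 2 + 6 + 3.5 + 7 = 27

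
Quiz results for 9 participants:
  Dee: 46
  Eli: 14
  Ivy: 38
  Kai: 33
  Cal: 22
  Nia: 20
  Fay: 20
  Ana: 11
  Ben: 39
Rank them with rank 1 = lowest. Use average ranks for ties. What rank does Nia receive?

Sorted (ascending): 11, 14, 20, 20, 22, 33, 38, 39, 46
The 2 values of 20 occupy positions 3–4 → average rank (3+4)/2 = 3.5.
Nia has value 20 → rank 3.5.

3.5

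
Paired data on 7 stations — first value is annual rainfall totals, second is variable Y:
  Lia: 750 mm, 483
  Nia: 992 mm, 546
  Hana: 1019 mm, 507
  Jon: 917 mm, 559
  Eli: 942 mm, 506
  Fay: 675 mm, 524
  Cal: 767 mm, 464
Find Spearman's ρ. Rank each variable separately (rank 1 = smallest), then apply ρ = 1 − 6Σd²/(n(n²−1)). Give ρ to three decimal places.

0.250

Ranks of variable 1: 2, 6, 7, 4, 5, 1, 3
Ranks of variable 2: 2, 6, 4, 7, 3, 5, 1
d = r₁ − r₂: 0, 0, 3, -3, 2, -4, 2
d²: 0, 0, 9, 9, 4, 16, 4; Σd² = 42
ρ = 1 − 6·42/(7·48) = 1 − 252/336 = 0.250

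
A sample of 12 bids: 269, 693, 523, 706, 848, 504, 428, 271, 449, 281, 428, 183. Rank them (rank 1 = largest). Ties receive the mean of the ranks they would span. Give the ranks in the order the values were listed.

Sorted (descending): 848, 706, 693, 523, 504, 449, 428, 428, 281, 271, 269, 183
The 2 values of 428 occupy positions 7–8 → average rank (7+8)/2 = 7.5.

11, 3, 4, 2, 1, 5, 7.5, 10, 6, 9, 7.5, 12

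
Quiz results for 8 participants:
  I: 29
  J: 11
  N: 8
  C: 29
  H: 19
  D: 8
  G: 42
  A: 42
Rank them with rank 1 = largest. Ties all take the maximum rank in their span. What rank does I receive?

Sorted (descending): 42, 42, 29, 29, 19, 11, 8, 8
The 2 values of 42 occupy positions 1–2 → each gets rank 2.
The 2 values of 29 occupy positions 3–4 → each gets rank 4.
The 2 values of 8 occupy positions 7–8 → each gets rank 8.
I has value 29 → rank 4.

4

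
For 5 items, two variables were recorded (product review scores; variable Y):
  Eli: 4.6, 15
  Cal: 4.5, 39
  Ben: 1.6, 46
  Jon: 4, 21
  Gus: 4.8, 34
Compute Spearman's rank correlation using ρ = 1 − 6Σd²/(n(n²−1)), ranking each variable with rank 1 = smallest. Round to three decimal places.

Ranks of variable 1: 4, 3, 1, 2, 5
Ranks of variable 2: 1, 4, 5, 2, 3
d = r₁ − r₂: 3, -1, -4, 0, 2
d²: 9, 1, 16, 0, 4; Σd² = 30
ρ = 1 − 6·30/(5·24) = 1 − 180/120 = -0.500

-0.500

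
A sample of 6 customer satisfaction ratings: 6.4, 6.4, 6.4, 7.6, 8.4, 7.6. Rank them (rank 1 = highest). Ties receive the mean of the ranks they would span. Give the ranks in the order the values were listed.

Sorted (descending): 8.4, 7.6, 7.6, 6.4, 6.4, 6.4
The 2 values of 7.6 occupy positions 2–3 → average rank (2+3)/2 = 2.5.
The 3 values of 6.4 occupy positions 4–6 → average rank 5.

5, 5, 5, 2.5, 1, 2.5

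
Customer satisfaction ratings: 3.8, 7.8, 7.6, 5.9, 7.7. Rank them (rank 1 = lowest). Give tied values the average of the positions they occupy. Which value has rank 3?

Sorted (ascending): 3.8, 5.9, 7.6, 7.7, 7.8
No ties — each value takes its position as its rank.
Rank 3 → value 7.6.

7.6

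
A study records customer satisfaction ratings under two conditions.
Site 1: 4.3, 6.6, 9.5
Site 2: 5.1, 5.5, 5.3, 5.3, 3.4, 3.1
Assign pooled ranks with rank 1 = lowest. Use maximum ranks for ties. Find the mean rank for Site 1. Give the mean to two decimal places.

Sorted (ascending): 3.1, 3.4, 4.3, 5.1, 5.3, 5.3, 5.5, 6.6, 9.5
The 2 values of 5.3 occupy positions 5–6 → each gets rank 6.
Site 1 values → pooled ranks: 4.3→3, 6.6→8, 9.5→9
Mean rank = (3 + 8 + 9) / 3 = 6.67

6.67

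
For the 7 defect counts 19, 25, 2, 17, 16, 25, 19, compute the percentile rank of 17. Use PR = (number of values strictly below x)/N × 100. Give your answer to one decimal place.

N = 7.
Strictly below 17: 2. Equal to 17: 1.
PR = 2/7 × 100 = 28.6

28.6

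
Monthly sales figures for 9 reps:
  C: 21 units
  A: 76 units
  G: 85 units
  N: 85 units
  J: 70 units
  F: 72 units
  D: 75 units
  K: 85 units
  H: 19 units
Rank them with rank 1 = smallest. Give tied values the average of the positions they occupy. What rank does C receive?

Sorted (ascending): 19, 21, 70, 72, 75, 76, 85, 85, 85
The 3 values of 85 occupy positions 7–9 → average rank 8.
C has value 21 units → rank 2.

2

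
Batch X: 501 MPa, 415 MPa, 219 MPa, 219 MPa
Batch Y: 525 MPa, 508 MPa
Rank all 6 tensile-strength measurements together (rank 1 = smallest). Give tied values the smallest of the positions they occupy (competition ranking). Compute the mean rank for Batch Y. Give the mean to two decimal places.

5.50

Sorted (ascending): 219, 219, 415, 501, 508, 525
The 2 values of 219 occupy positions 1–2 → each gets rank 1.
Batch Y values → pooled ranks: 525→6, 508→5
Mean rank = (6 + 5) / 2 = 5.50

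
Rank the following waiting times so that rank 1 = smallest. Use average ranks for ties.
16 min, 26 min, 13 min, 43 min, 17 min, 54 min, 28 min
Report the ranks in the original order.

Sorted (ascending): 13, 16, 17, 26, 28, 43, 54
No ties — each value takes its position as its rank.

2, 4, 1, 6, 3, 7, 5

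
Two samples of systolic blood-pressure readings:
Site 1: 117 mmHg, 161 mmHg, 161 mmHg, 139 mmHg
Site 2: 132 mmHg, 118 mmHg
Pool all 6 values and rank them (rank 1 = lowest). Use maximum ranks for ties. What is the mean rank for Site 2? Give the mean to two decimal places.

Sorted (ascending): 117, 118, 132, 139, 161, 161
The 2 values of 161 occupy positions 5–6 → each gets rank 6.
Site 2 values → pooled ranks: 132→3, 118→2
Mean rank = (3 + 2) / 2 = 2.50

2.50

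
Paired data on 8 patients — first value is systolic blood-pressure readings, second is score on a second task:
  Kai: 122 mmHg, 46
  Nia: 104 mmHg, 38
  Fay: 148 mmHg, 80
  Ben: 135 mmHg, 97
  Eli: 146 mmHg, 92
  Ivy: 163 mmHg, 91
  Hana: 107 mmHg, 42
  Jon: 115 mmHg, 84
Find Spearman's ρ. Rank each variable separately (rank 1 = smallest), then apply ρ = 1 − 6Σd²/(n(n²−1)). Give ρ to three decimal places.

Ranks of variable 1: 4, 1, 7, 5, 6, 8, 2, 3
Ranks of variable 2: 3, 1, 4, 8, 7, 6, 2, 5
d = r₁ − r₂: 1, 0, 3, -3, -1, 2, 0, -2
d²: 1, 0, 9, 9, 1, 4, 0, 4; Σd² = 28
ρ = 1 − 6·28/(8·63) = 1 − 168/504 = 0.667

0.667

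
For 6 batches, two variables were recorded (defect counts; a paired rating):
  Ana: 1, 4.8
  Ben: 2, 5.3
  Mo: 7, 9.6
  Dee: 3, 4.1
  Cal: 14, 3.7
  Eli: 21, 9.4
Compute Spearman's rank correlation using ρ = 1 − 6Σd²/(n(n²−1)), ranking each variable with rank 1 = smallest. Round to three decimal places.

0.143

Ranks of variable 1: 1, 2, 4, 3, 5, 6
Ranks of variable 2: 3, 4, 6, 2, 1, 5
d = r₁ − r₂: -2, -2, -2, 1, 4, 1
d²: 4, 4, 4, 1, 16, 1; Σd² = 30
ρ = 1 − 6·30/(6·35) = 1 − 180/210 = 0.143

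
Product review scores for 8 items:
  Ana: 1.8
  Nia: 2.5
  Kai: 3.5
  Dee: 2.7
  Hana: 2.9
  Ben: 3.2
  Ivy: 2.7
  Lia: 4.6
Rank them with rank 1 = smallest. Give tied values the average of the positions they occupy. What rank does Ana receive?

Sorted (ascending): 1.8, 2.5, 2.7, 2.7, 2.9, 3.2, 3.5, 4.6
The 2 values of 2.7 occupy positions 3–4 → average rank (3+4)/2 = 3.5.
Ana has value 1.8 → rank 1.

1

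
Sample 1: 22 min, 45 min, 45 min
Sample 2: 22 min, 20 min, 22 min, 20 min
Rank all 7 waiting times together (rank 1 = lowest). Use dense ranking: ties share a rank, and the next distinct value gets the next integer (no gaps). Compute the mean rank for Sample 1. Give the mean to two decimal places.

Sorted (ascending): 20, 20, 22, 22, 22, 45, 45
The 2 values of 20 share dense rank 1.
The 3 values of 22 share dense rank 2.
The 2 values of 45 share dense rank 3.
Sample 1 values → pooled ranks: 22→2, 45→3, 45→3
Mean rank = (2 + 3 + 3) / 3 = 2.67

2.67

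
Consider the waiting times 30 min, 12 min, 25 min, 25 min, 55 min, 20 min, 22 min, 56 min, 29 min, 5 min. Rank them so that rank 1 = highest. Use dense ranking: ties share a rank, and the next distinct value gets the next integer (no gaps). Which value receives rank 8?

12

Sorted (descending): 56, 55, 30, 29, 25, 25, 22, 20, 12, 5
The 2 values of 25 share dense rank 5.
Remaining distinct values take the next consecutive integers.
Rank 8 → value 12.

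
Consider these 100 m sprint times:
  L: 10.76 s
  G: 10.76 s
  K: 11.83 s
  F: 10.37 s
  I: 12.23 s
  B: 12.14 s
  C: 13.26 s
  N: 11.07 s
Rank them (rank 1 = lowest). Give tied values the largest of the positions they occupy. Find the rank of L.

Sorted (ascending): 10.37, 10.76, 10.76, 11.07, 11.83, 12.14, 12.23, 13.26
The 2 values of 10.76 occupy positions 2–3 → each gets rank 3.
L has value 10.76 s → rank 3.

3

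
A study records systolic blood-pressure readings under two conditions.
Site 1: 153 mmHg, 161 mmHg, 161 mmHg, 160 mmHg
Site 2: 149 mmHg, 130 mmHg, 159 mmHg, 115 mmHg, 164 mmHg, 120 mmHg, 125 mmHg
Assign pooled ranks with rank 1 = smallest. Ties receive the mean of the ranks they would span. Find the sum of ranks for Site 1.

Sorted (ascending): 115, 120, 125, 130, 149, 153, 159, 160, 161, 161, 164
The 2 values of 161 occupy positions 9–10 → average rank (9+10)/2 = 9.5.
Site 1 values → pooled ranks: 153→6, 161→9.5, 161→9.5, 160→8
Rank sum = 6 + 9.5 + 9.5 + 8 = 33

33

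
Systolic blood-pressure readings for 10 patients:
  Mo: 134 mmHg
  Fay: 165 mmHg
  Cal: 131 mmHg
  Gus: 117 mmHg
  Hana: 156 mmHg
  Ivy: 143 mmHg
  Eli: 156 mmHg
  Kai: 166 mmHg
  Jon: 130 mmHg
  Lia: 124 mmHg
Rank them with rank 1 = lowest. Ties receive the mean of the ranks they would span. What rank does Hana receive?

7.5

Sorted (ascending): 117, 124, 130, 131, 134, 143, 156, 156, 165, 166
The 2 values of 156 occupy positions 7–8 → average rank (7+8)/2 = 7.5.
Hana has value 156 mmHg → rank 7.5.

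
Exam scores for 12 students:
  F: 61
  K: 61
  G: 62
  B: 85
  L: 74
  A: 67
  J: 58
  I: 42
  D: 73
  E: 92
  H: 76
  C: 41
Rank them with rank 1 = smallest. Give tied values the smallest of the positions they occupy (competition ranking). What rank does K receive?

4

Sorted (ascending): 41, 42, 58, 61, 61, 62, 67, 73, 74, 76, 85, 92
The 2 values of 61 occupy positions 4–5 → each gets rank 4.
K has value 61 → rank 4.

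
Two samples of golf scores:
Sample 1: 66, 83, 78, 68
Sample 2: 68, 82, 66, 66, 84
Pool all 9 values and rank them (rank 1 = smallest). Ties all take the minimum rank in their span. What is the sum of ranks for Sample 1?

Sorted (ascending): 66, 66, 66, 68, 68, 78, 82, 83, 84
The 3 values of 66 occupy positions 1–3 → each gets rank 1.
The 2 values of 68 occupy positions 4–5 → each gets rank 4.
Sample 1 values → pooled ranks: 66→1, 83→8, 78→6, 68→4
Rank sum = 1 + 8 + 6 + 4 = 19

19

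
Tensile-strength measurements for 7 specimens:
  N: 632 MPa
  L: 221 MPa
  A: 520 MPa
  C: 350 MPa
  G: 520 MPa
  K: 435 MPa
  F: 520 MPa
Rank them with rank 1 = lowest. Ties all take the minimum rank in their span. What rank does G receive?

Sorted (ascending): 221, 350, 435, 520, 520, 520, 632
The 3 values of 520 occupy positions 4–6 → each gets rank 4.
G has value 520 MPa → rank 4.

4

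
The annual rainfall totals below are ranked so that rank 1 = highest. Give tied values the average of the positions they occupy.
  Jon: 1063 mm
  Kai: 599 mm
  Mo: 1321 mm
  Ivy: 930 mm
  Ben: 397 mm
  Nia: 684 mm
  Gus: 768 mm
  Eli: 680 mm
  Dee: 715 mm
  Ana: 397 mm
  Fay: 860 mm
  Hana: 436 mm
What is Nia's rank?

Sorted (descending): 1321, 1063, 930, 860, 768, 715, 684, 680, 599, 436, 397, 397
The 2 values of 397 occupy positions 11–12 → average rank (11+12)/2 = 11.5.
Nia has value 684 mm → rank 7.

7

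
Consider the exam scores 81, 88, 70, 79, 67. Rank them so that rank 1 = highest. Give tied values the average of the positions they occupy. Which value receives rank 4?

Sorted (descending): 88, 81, 79, 70, 67
No ties — each value takes its position as its rank.
Rank 4 → value 70.

70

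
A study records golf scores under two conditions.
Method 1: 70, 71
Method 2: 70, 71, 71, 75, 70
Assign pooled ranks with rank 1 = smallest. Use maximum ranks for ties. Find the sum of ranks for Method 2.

25

Sorted (ascending): 70, 70, 70, 71, 71, 71, 75
The 3 values of 70 occupy positions 1–3 → each gets rank 3.
The 3 values of 71 occupy positions 4–6 → each gets rank 6.
Method 2 values → pooled ranks: 70→3, 71→6, 71→6, 75→7, 70→3
Rank sum = 3 + 6 + 6 + 7 + 3 = 25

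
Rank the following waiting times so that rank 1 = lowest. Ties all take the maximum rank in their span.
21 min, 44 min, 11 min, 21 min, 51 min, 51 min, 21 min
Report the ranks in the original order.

Sorted (ascending): 11, 21, 21, 21, 44, 51, 51
The 3 values of 21 occupy positions 2–4 → each gets rank 4.
The 2 values of 51 occupy positions 6–7 → each gets rank 7.

4, 5, 1, 4, 7, 7, 4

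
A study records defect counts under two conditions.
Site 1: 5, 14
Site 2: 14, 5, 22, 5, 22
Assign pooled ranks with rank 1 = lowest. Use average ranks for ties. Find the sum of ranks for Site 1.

Sorted (ascending): 5, 5, 5, 14, 14, 22, 22
The 3 values of 5 occupy positions 1–3 → average rank 2.
The 2 values of 14 occupy positions 4–5 → average rank (4+5)/2 = 4.5.
The 2 values of 22 occupy positions 6–7 → average rank (6+7)/2 = 6.5.
Site 1 values → pooled ranks: 5→2, 14→4.5
Rank sum = 2 + 4.5 = 6.5

6.5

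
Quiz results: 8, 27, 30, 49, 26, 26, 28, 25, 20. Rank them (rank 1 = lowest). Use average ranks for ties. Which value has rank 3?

25

Sorted (ascending): 8, 20, 25, 26, 26, 27, 28, 30, 49
The 2 values of 26 occupy positions 4–5 → average rank (4+5)/2 = 4.5.
Rank 3 → value 25.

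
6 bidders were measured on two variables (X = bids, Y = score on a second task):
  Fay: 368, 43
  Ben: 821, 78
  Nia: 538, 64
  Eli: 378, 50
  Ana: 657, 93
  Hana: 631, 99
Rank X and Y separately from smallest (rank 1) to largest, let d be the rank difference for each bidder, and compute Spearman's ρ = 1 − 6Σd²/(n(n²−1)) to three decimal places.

Ranks of variable 1: 1, 6, 3, 2, 5, 4
Ranks of variable 2: 1, 4, 3, 2, 5, 6
d = r₁ − r₂: 0, 2, 0, 0, 0, -2
d²: 0, 4, 0, 0, 0, 4; Σd² = 8
ρ = 1 − 6·8/(6·35) = 1 − 48/210 = 0.771

0.771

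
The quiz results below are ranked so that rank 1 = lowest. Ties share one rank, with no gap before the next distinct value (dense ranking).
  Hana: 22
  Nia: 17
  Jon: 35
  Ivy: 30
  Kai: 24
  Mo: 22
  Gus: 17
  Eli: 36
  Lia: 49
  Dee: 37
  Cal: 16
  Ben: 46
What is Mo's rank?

Sorted (ascending): 16, 17, 17, 22, 22, 24, 30, 35, 36, 37, 46, 49
The 2 values of 17 share dense rank 2.
The 2 values of 22 share dense rank 3.
Remaining distinct values take the next consecutive integers.
Mo has value 22 → rank 3.

3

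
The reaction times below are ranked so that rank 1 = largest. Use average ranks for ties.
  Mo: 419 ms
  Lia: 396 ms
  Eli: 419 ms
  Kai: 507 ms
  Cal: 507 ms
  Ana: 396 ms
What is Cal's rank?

Sorted (descending): 507, 507, 419, 419, 396, 396
The 2 values of 507 occupy positions 1–2 → average rank (1+2)/2 = 1.5.
The 2 values of 419 occupy positions 3–4 → average rank (3+4)/2 = 3.5.
The 2 values of 396 occupy positions 5–6 → average rank (5+6)/2 = 5.5.
Cal has value 507 ms → rank 1.5.

1.5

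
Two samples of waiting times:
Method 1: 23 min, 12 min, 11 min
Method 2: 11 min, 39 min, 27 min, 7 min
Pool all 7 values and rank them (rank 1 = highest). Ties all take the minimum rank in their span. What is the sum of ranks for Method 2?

15

Sorted (descending): 39, 27, 23, 12, 11, 11, 7
The 2 values of 11 occupy positions 5–6 → each gets rank 5.
Method 2 values → pooled ranks: 11→5, 39→1, 27→2, 7→7
Rank sum = 5 + 1 + 2 + 7 = 15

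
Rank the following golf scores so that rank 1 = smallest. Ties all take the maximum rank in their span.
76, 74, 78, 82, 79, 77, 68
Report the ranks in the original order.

Sorted (ascending): 68, 74, 76, 77, 78, 79, 82
No ties — each value takes its position as its rank.

3, 2, 5, 7, 6, 4, 1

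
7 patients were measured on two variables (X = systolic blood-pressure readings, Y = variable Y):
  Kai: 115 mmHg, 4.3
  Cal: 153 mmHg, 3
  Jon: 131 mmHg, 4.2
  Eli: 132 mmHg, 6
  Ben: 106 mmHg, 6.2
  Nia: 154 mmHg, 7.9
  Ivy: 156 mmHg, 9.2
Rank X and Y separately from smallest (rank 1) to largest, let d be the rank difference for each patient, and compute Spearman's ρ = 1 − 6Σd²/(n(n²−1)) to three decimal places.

Ranks of variable 1: 2, 5, 3, 4, 1, 6, 7
Ranks of variable 2: 3, 1, 2, 4, 5, 6, 7
d = r₁ − r₂: -1, 4, 1, 0, -4, 0, 0
d²: 1, 16, 1, 0, 16, 0, 0; Σd² = 34
ρ = 1 − 6·34/(7·48) = 1 − 204/336 = 0.393

0.393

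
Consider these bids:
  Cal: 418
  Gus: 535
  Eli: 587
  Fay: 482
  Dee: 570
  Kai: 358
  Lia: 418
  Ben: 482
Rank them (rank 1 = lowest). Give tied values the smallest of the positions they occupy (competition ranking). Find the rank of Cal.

2

Sorted (ascending): 358, 418, 418, 482, 482, 535, 570, 587
The 2 values of 418 occupy positions 2–3 → each gets rank 2.
The 2 values of 482 occupy positions 4–5 → each gets rank 4.
Cal has value 418 → rank 2.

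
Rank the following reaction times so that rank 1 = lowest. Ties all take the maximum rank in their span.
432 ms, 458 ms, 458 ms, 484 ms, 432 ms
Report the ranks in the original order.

2, 4, 4, 5, 2

Sorted (ascending): 432, 432, 458, 458, 484
The 2 values of 432 occupy positions 1–2 → each gets rank 2.
The 2 values of 458 occupy positions 3–4 → each gets rank 4.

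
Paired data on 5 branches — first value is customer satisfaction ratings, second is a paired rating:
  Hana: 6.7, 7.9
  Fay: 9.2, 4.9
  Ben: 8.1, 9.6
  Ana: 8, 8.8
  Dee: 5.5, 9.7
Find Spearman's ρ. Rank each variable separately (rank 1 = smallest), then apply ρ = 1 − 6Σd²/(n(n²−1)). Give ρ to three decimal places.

Ranks of variable 1: 2, 5, 4, 3, 1
Ranks of variable 2: 2, 1, 4, 3, 5
d = r₁ − r₂: 0, 4, 0, 0, -4
d²: 0, 16, 0, 0, 16; Σd² = 32
ρ = 1 − 6·32/(5·24) = 1 − 192/120 = -0.600

-0.600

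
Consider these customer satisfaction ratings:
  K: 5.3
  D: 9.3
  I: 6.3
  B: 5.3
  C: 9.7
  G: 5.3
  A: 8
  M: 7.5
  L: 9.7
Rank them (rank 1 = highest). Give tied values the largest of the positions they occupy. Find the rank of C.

Sorted (descending): 9.7, 9.7, 9.3, 8, 7.5, 6.3, 5.3, 5.3, 5.3
The 2 values of 9.7 occupy positions 1–2 → each gets rank 2.
The 3 values of 5.3 occupy positions 7–9 → each gets rank 9.
C has value 9.7 → rank 2.

2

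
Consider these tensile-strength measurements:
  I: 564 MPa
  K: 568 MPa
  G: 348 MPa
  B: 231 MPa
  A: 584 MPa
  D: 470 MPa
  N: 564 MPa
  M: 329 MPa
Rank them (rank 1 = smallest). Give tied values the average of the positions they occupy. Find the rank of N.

5.5

Sorted (ascending): 231, 329, 348, 470, 564, 564, 568, 584
The 2 values of 564 occupy positions 5–6 → average rank (5+6)/2 = 5.5.
N has value 564 MPa → rank 5.5.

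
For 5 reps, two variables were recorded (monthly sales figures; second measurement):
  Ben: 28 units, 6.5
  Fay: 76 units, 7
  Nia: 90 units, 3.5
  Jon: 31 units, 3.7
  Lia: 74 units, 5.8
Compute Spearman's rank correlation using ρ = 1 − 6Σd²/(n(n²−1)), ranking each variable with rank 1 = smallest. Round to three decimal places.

-0.300

Ranks of variable 1: 1, 4, 5, 2, 3
Ranks of variable 2: 4, 5, 1, 2, 3
d = r₁ − r₂: -3, -1, 4, 0, 0
d²: 9, 1, 16, 0, 0; Σd² = 26
ρ = 1 − 6·26/(5·24) = 1 − 156/120 = -0.300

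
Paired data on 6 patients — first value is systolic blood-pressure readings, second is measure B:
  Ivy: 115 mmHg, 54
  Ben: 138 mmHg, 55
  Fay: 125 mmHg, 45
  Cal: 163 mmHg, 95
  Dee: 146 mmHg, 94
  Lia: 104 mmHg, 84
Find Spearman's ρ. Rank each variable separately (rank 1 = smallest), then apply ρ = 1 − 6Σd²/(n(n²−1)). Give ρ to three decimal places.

Ranks of variable 1: 2, 4, 3, 6, 5, 1
Ranks of variable 2: 2, 3, 1, 6, 5, 4
d = r₁ − r₂: 0, 1, 2, 0, 0, -3
d²: 0, 1, 4, 0, 0, 9; Σd² = 14
ρ = 1 − 6·14/(6·35) = 1 − 84/210 = 0.600

0.600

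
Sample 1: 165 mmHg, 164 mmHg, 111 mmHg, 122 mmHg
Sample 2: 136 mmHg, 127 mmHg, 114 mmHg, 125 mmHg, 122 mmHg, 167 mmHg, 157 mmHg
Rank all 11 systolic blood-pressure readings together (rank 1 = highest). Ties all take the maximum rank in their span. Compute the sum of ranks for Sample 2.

Sorted (descending): 167, 165, 164, 157, 136, 127, 125, 122, 122, 114, 111
The 2 values of 122 occupy positions 8–9 → each gets rank 9.
Sample 2 values → pooled ranks: 136→5, 127→6, 114→10, 125→7, 122→9, 167→1, 157→4
Rank sum = 5 + 6 + 10 + 7 + 9 + 1 + 4 = 42

42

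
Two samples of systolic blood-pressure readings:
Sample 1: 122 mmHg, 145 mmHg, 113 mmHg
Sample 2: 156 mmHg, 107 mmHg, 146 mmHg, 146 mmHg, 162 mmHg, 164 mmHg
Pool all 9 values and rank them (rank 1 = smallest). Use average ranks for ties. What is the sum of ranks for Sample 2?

36

Sorted (ascending): 107, 113, 122, 145, 146, 146, 156, 162, 164
The 2 values of 146 occupy positions 5–6 → average rank (5+6)/2 = 5.5.
Sample 2 values → pooled ranks: 156→7, 107→1, 146→5.5, 146→5.5, 162→8, 164→9
Rank sum = 7 + 1 + 5.5 + 5.5 + 8 + 9 = 36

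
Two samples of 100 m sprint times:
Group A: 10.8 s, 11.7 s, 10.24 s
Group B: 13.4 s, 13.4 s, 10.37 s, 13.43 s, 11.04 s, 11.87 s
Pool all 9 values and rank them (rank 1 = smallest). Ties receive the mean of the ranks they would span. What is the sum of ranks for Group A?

9

Sorted (ascending): 10.24, 10.37, 10.8, 11.04, 11.7, 11.87, 13.4, 13.4, 13.43
The 2 values of 13.4 occupy positions 7–8 → average rank (7+8)/2 = 7.5.
Group A values → pooled ranks: 10.8→3, 11.7→5, 10.24→1
Rank sum = 3 + 5 + 1 = 9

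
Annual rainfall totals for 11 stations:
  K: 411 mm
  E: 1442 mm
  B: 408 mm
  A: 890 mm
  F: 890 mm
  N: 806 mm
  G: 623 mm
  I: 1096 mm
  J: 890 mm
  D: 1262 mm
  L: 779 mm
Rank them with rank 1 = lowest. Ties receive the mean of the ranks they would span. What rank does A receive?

Sorted (ascending): 408, 411, 623, 779, 806, 890, 890, 890, 1096, 1262, 1442
The 3 values of 890 occupy positions 6–8 → average rank 7.
A has value 890 mm → rank 7.

7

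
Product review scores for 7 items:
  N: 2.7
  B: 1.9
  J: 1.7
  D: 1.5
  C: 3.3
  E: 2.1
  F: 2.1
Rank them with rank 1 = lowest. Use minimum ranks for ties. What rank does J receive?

Sorted (ascending): 1.5, 1.7, 1.9, 2.1, 2.1, 2.7, 3.3
The 2 values of 2.1 occupy positions 4–5 → each gets rank 4.
J has value 1.7 → rank 2.

2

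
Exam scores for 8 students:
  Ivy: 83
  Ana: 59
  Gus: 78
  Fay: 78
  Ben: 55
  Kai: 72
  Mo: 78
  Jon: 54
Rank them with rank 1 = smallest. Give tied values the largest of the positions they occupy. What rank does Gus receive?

Sorted (ascending): 54, 55, 59, 72, 78, 78, 78, 83
The 3 values of 78 occupy positions 5–7 → each gets rank 7.
Gus has value 78 → rank 7.

7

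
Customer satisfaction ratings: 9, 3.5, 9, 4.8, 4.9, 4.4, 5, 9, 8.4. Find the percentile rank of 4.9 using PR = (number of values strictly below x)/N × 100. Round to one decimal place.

33.3

N = 9.
Strictly below 4.9: 3. Equal to 4.9: 1.
PR = 3/9 × 100 = 33.3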